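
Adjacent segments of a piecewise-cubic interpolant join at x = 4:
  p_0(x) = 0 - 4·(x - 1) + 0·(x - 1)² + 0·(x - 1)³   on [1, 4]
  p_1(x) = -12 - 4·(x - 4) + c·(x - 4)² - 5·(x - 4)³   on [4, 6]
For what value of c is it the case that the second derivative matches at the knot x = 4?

0

p_0''(x) = 0 + 0·(x - 1), so p_0''(4) = 0. On the right, p_1''(4) = 2c, so c = 0.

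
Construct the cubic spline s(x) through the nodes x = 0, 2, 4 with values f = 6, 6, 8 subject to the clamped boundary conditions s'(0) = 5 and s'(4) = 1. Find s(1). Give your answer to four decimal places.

7.4375

Let M_i = s''(x_i). Step sizes h_i = 2, 2; slopes of the chords Δ_i = (y_(i+1) - y_i)/h_i = 0, 1.
  2·M_0 + 8·M_1 + 2·M_2 = 6(Δ_1 - Δ_0) = 6
Clamped end conditions give two more equations: 2h_0·M_0 + h_0·M_1 = 6(Δ_0 - s'(0)) = -30 and h_1·M_1 + 2h_1·M_2 = 6(s'(4) - Δ_1) = 0.
Hence M_0 = -37/4, M_1 = 7/2, M_2 = -7/4.
On [0, 2], s(x) = 6 + 5·x - 37/8·x² + 17/16·x³.
With x = 1: s(1) = 119/16.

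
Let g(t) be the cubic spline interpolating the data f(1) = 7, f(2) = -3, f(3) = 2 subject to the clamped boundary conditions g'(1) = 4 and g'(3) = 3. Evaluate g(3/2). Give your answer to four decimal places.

3.1875

Write σ_i for g''(x_i). With h_i = 1, 1 and divided differences Δ_i = -10, 5, the continuity of g' gives the tridiagonal system
  1·σ_0 + 4·σ_1 + 1·σ_2 = 6(Δ_1 - Δ_0) = 90
Clamped end conditions give two more equations: 2h_0·σ_0 + h_0·σ_1 = 6(Δ_0 - g'(1)) = -84 and h_1·σ_1 + 2h_1·σ_2 = 6(g'(3) - Δ_1) = -12.
Solving the tridiagonal system: σ_0 = -65, σ_1 = 46, σ_2 = -29.
On [1, 2], g(t) = 7 + 4·(t - 1) - 65/2·(t - 1)² + 37/2·(t - 1)³.
With (t - 1) = 1/2: g(3/2) = 51/16.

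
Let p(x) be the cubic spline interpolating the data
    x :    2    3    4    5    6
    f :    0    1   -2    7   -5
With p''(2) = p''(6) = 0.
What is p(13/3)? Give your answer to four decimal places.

1.0106

Let M_i = p''(x_i). Step sizes h_i = 1, 1, 1, 1; slopes of the chords Δ_i = (y_(i+1) - y_i)/h_i = 1, -3, 9, -12.
  1·M_0 + 4·M_1 + 1·M_2 = 6(Δ_1 - Δ_0) = -24
  1·M_1 + 4·M_2 + 1·M_3 = 6(Δ_2 - Δ_1) = 72
  1·M_2 + 4·M_3 + 1·M_4 = 6(Δ_3 - Δ_2) = -126
Natural end conditions: M_0 = M_4 = 0.
Solving: M_0 = 0, M_1 = -387/28, M_2 = 219/7, M_3 = -1101/28, M_4 = 0.
On [4, 5], p(x) = -2 + 41/8·(x - 4) + 219/14·(x - 4)² - 659/56·(x - 4)³.
With (x - 4) = 1/3: p(13/3) = 191/189.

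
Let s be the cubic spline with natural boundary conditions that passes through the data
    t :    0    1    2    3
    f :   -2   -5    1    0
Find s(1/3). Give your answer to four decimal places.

Write M_i for s''(x_i). With h_i = 1, 1, 1 and divided differences Δ_i = -3, 6, -1, the continuity of s' gives the tridiagonal system
  1·M_0 + 4·M_1 + 1·M_2 = 6(Δ_1 - Δ_0) = 54
  1·M_1 + 4·M_2 + 1·M_3 = 6(Δ_2 - Δ_1) = -42
Natural end conditions: M_0 = M_3 = 0.
Hence M_0 = 0, M_1 = 86/5, M_2 = -74/5, M_3 = 0.
On [0, 1], s(t) = -2 - 88/15·t + 0·t² + 43/15·t³.
With t = 1/3: s(1/3) = -1559/405.

-3.8494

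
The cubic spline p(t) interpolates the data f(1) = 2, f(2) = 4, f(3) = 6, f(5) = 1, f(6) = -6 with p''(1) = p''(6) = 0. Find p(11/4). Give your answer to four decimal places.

5.6591

Write m_i for p''(x_i). With h_i = 1, 1, 2, 1 and divided differences Δ_i = 2, 2, -5/2, -7, the continuity of p' gives the tridiagonal system
  1·m_0 + 4·m_1 + 1·m_2 = 6(Δ_1 - Δ_0) = 0
  1·m_1 + 6·m_2 + 2·m_3 = 6(Δ_2 - Δ_1) = -27
  2·m_2 + 6·m_3 + 1·m_4 = 6(Δ_3 - Δ_2) = -27
Natural end conditions: m_0 = m_4 = 0.
Hence m_0 = 0, m_1 = 54/61, m_2 = -216/61, m_3 = -405/122, m_4 = 0.
On [2, 3], p(t) = 4 + 140/61·(t - 2) + 27/61·(t - 2)² - 45/61·(t - 2)³.
With (t - 2) = 3/4: p(11/4) = 22093/3904.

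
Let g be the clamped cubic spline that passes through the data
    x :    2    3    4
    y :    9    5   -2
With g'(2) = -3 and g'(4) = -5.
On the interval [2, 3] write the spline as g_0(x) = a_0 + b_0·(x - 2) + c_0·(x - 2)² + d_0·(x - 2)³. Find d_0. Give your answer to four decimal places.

-1.2500

With m_i denoting the second derivative at x_i, h_i = 1, 1, and Δ_i = (y_(i+1) − y_i)/h_i = -4, -7:
  1·m_0 + 4·m_1 + 1·m_2 = 6(Δ_1 - Δ_0) = -18
Clamped end conditions give two more equations: 2h_0·m_0 + h_0·m_1 = 6(Δ_0 - g'(2)) = -6 and h_1·m_1 + 2h_1·m_2 = 6(g'(4) - Δ_1) = 12.
Solving the tridiagonal system: m_0 = 1/2, m_1 = -7, m_2 = 19/2.
On [2, 3], with g_0(x) = a_0 + b_0·(x - 2) + c_0·(x - 2)² + d_0·(x - 2)³: c_0 = m_0/2 = 1/4, d_0 = (m_1 - m_0)/(6h_0) = -5/4, b_0 = Δ_0 - h_0(2m_0 + m_1)/6 = -3.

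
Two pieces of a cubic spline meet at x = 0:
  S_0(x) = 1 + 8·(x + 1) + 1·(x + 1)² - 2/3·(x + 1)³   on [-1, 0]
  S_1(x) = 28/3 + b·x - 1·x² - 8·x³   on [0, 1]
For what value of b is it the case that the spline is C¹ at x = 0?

8

S_0'(x) = 8 + 2·(x + 1) - 2·(x + 1)², so S_0'(0) = 8. On the right, S_1'(0) = b, so b = 8.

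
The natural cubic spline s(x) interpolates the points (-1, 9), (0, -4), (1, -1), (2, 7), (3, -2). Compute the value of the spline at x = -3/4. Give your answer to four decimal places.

Write σ_i for s''(x_i). With h_i = 1, 1, 1, 1 and divided differences Δ_i = -13, 3, 8, -9, the continuity of s' gives the tridiagonal system
  1·σ_0 + 4·σ_1 + 1·σ_2 = 6(Δ_1 - Δ_0) = 96
  1·σ_1 + 4·σ_2 + 1·σ_3 = 6(Δ_2 - Δ_1) = 30
  1·σ_2 + 4·σ_3 + 1·σ_4 = 6(Δ_3 - Δ_2) = -102
Natural end conditions: σ_0 = σ_4 = 0.
Hence σ_0 = 0, σ_1 = 87/4, σ_2 = 9, σ_3 = -111/4, σ_4 = 0.
On [-1, 0], s(x) = 9 - 133/8·(x + 1) + 0·(x + 1)² + 29/8·(x + 1)³.
With (x + 1) = 1/4: s(-3/4) = 2509/512.

4.9004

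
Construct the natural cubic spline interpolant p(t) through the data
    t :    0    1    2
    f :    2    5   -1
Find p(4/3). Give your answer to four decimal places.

3.8333

Write m_i for p''(x_i). With h_i = 1, 1 and divided differences Δ_i = 3, -6, the continuity of p' gives the tridiagonal system
  1·m_0 + 4·m_1 + 1·m_2 = 6(Δ_1 - Δ_0) = -54
Natural end conditions: m_0 = m_2 = 0.
Solving: m_0 = 0, m_1 = -27/2, m_2 = 0.
On [1, 2], p(t) = 5 - 3/2·(t - 1) - 27/4·(t - 1)² + 9/4·(t - 1)³.
With (t - 1) = 1/3: p(4/3) = 23/6.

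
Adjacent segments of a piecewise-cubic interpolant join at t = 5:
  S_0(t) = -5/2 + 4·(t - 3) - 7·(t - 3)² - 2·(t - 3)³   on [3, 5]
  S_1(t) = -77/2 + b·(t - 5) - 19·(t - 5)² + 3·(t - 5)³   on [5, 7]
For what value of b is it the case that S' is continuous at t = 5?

S_0'(t) = 4 - 14·(t - 3) - 6·(t - 3)², so S_0'(5) = -48. On the right, S_1'(5) = b, so b = -48.

-48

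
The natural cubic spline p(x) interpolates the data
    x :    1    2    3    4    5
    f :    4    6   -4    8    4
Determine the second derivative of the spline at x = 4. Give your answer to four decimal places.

Put σ_i = p'' at the i-th knot. Here h = (1, 1, 1, 1) and Δ = (2, -10, 12, -4), so the interior equations h_(i-1)·σ_(i-1) + 2(h_(i-1)+h_i)·σ_i + h_i·σ_(i+1) = 6(Δ_i − Δ_(i-1)) read
  1·σ_0 + 4·σ_1 + 1·σ_2 = 6(Δ_1 - Δ_0) = -72
  1·σ_1 + 4·σ_2 + 1·σ_3 = 6(Δ_2 - Δ_1) = 132
  1·σ_2 + 4·σ_3 + 1·σ_4 = 6(Δ_3 - Δ_2) = -96
Natural end conditions: σ_0 = σ_4 = 0.
Hence σ_0 = 0, σ_1 = -213/7, σ_2 = 348/7, σ_3 = -255/7, σ_4 = 0.

-36.4286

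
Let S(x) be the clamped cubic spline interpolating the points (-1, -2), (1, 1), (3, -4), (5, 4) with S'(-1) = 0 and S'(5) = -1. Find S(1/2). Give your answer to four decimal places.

0.8594

Write M_i for S''(x_i). With h_i = 2, 2, 2 and divided differences Δ_i = 3/2, -5/2, 4, the continuity of S' gives the tridiagonal system
  2·M_0 + 8·M_1 + 2·M_2 = 6(Δ_1 - Δ_0) = -24
  2·M_1 + 8·M_2 + 2·M_3 = 6(Δ_2 - Δ_1) = 39
Clamped end conditions give two more equations: 2h_0·M_0 + h_0·M_1 = 6(Δ_0 - S'(-1)) = 9 and h_2·M_2 + 2h_2·M_3 = 6(S'(5) - Δ_2) = -30.
Forward elimination and back-substitution give M_0 = 17/3, M_1 = -41/6, M_2 = 29/3, M_3 = -37/3.
On [-1, 1], S(x) = -2 + 0·(x + 1) + 17/6·(x + 1)² - 25/24·(x + 1)³.
With (x + 1) = 3/2: S(1/2) = 55/64.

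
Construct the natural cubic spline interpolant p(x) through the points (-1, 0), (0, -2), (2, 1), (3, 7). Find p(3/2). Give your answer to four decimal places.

Write σ_i for p''(x_i). With h_i = 1, 2, 1 and divided differences Δ_i = -2, 3/2, 6, the continuity of p' gives the tridiagonal system
  1·σ_0 + 6·σ_1 + 2·σ_2 = 6(Δ_1 - Δ_0) = 21
  2·σ_1 + 6·σ_2 + 1·σ_3 = 6(Δ_2 - Δ_1) = 27
Natural end conditions: σ_0 = σ_3 = 0.
Solving the tridiagonal system: σ_0 = 0, σ_1 = 9/4, σ_2 = 15/4, σ_3 = 0.
On [0, 2], p(x) = -2 - 5/4·x + 9/8·x² + 1/8·x³.
With x = 3/2: p(3/2) = -59/64.

-0.9219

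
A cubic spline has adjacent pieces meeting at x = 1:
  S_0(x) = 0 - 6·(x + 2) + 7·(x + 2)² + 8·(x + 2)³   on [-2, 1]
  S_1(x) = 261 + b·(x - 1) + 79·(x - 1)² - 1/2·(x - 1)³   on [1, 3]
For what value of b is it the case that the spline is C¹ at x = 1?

252

S_0'(x) = -6 + 14·(x + 2) + 24·(x + 2)², so S_0'(1) = 252. On the right, S_1'(1) = b, so b = 252.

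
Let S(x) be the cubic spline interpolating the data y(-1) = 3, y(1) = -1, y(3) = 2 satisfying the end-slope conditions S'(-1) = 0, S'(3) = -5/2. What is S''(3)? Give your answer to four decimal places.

With M_i denoting the second derivative at x_i, h_i = 2, 2, and Δ_i = (y_(i+1) − y_i)/h_i = -2, 3/2:
  2·M_0 + 8·M_1 + 2·M_2 = 6(Δ_1 - Δ_0) = 21
Clamped end conditions give two more equations: 2h_0·M_0 + h_0·M_1 = 6(Δ_0 - S'(-1)) = -12 and h_1·M_1 + 2h_1·M_2 = 6(S'(3) - Δ_1) = -24.
Solving the tridiagonal system: M_0 = -25/4, M_1 = 13/2, M_2 = -37/4.

-9.2500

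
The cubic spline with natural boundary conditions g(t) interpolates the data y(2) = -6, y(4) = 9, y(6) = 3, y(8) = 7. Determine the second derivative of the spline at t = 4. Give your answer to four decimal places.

-9.4000

Let σ_i = g''(x_i). Step sizes h_i = 2, 2, 2; slopes of the chords Δ_i = (y_(i+1) - y_i)/h_i = 15/2, -3, 2.
  2·σ_0 + 8·σ_1 + 2·σ_2 = 6(Δ_1 - Δ_0) = -63
  2·σ_1 + 8·σ_2 + 2·σ_3 = 6(Δ_2 - Δ_1) = 30
Natural end conditions: σ_0 = σ_3 = 0.
Solving the tridiagonal system: σ_0 = 0, σ_1 = -47/5, σ_2 = 61/10, σ_3 = 0.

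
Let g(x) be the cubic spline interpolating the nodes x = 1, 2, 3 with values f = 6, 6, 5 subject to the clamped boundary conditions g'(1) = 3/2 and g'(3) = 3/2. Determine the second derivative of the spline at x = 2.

-3

Write M_i for g''(x_i). With h_i = 1, 1 and divided differences Δ_i = 0, -1, the continuity of g' gives the tridiagonal system
  1·M_0 + 4·M_1 + 1·M_2 = 6(Δ_1 - Δ_0) = -6
Clamped end conditions give two more equations: 2h_0·M_0 + h_0·M_1 = 6(Δ_0 - g'(1)) = -9 and h_1·M_1 + 2h_1·M_2 = 6(g'(3) - Δ_1) = 15.
Hence M_0 = -3, M_1 = -3, M_2 = 9.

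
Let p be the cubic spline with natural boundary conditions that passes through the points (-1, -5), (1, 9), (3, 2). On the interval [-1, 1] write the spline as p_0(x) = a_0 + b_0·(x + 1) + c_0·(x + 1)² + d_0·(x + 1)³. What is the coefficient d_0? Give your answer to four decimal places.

-0.6563

Write M_i for p''(x_i). With h_i = 2, 2 and divided differences Δ_i = 7, -7/2, the continuity of p' gives the tridiagonal system
  2·M_0 + 8·M_1 + 2·M_2 = 6(Δ_1 - Δ_0) = -63
Natural end conditions: M_0 = M_2 = 0.
Solving the tridiagonal system: M_0 = 0, M_1 = -63/8, M_2 = 0.
On [-1, 1], with p_0(x) = a_0 + b_0·(x + 1) + c_0·(x + 1)² + d_0·(x + 1)³: c_0 = M_0/2 = 0, d_0 = (M_1 - M_0)/(6h_0) = -21/32, b_0 = Δ_0 - h_0(2M_0 + M_1)/6 = 77/8.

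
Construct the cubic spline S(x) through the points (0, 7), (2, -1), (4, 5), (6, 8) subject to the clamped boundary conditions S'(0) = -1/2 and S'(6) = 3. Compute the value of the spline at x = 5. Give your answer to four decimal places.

With σ_i denoting the second derivative at x_i, h_i = 2, 2, 2, and Δ_i = (y_(i+1) − y_i)/h_i = -4, 3, 3/2:
  2·σ_0 + 8·σ_1 + 2·σ_2 = 6(Δ_1 - Δ_0) = 42
  2·σ_1 + 8·σ_2 + 2·σ_3 = 6(Δ_2 - Δ_1) = -9
Clamped end conditions give two more equations: 2h_0·σ_0 + h_0·σ_1 = 6(Δ_0 - S'(0)) = -21 and h_2·σ_2 + 2h_2·σ_3 = 6(S'(6) - Δ_2) = 9.
Forward elimination and back-substitution give σ_0 = -289/30, σ_1 = 263/30, σ_2 = -133/30, σ_3 = 67/15.
On [4, 6], S(x) = 5 + 89/30·(x - 4) - 133/60·(x - 4)² + 89/120·(x - 4)³.
With (x - 4) = 1: S(5) = 779/120.

6.4917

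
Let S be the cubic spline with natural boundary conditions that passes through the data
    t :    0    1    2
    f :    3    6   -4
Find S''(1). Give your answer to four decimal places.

With M_i denoting the second derivative at x_i, h_i = 1, 1, and Δ_i = (y_(i+1) − y_i)/h_i = 3, -10:
  1·M_0 + 4·M_1 + 1·M_2 = 6(Δ_1 - Δ_0) = -78
Natural end conditions: M_0 = M_2 = 0.
Forward elimination and back-substitution give M_0 = 0, M_1 = -39/2, M_2 = 0.

-19.5000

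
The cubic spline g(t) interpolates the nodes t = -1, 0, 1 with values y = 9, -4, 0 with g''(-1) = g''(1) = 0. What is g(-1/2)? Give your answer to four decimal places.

Write σ_i for g''(x_i). With h_i = 1, 1 and divided differences Δ_i = -13, 4, the continuity of g' gives the tridiagonal system
  1·σ_0 + 4·σ_1 + 1·σ_2 = 6(Δ_1 - Δ_0) = 102
Natural end conditions: σ_0 = σ_2 = 0.
Solving: σ_0 = 0, σ_1 = 51/2, σ_2 = 0.
On [-1, 0], g(t) = 9 - 69/4·(t + 1) + 0·(t + 1)² + 17/4·(t + 1)³.
With (t + 1) = 1/2: g(-1/2) = 29/32.

0.9063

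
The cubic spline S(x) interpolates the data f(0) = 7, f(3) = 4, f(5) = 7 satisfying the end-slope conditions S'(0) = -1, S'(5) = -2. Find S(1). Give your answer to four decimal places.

5.4333

Write M_i for S''(x_i). With h_i = 3, 2 and divided differences Δ_i = -1, 3/2, the continuity of S' gives the tridiagonal system
  3·M_0 + 10·M_1 + 2·M_2 = 6(Δ_1 - Δ_0) = 15
Clamped end conditions give two more equations: 2h_0·M_0 + h_0·M_1 = 6(Δ_0 - S'(0)) = 0 and h_1·M_1 + 2h_1·M_2 = 6(S'(5) - Δ_1) = -21.
Hence M_0 = -17/10, M_1 = 17/5, M_2 = -139/20.
On [0, 3], S(x) = 7 - 1·x - 17/20·x² + 17/60·x³.
With x = 1: S(1) = 163/30.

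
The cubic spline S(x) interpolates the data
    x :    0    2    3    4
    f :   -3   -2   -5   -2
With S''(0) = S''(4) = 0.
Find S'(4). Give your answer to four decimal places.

Put M_i = S'' at the i-th knot. Here h = (2, 1, 1) and Δ = (1/2, -3, 3), so the interior equations h_(i-1)·M_(i-1) + 2(h_(i-1)+h_i)·M_i + h_i·M_(i+1) = 6(Δ_i − Δ_(i-1)) read
  2·M_0 + 6·M_1 + 1·M_2 = 6(Δ_1 - Δ_0) = -21
  1·M_1 + 4·M_2 + 1·M_3 = 6(Δ_2 - Δ_1) = 36
Natural end conditions: M_0 = M_3 = 0.
Solving: M_0 = 0, M_1 = -120/23, M_2 = 237/23, M_3 = 0.
On [3, 4], S'(x) = b_2 + 2c_2·(x - 3) + 3d_2·(x - 3)² with b_2 = Δ_2 - h_2(2M_2 + M_3)/6 = -10/23, c_2 = M_2/2 = 237/46, d_2 = (M_3 - M_2)/(6h_2) = -79/46. So S'(4) = 217/46.

4.7174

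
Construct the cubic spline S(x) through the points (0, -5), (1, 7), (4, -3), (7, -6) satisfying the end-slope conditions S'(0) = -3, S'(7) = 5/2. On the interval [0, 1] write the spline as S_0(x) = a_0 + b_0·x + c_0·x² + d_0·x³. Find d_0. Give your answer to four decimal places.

-12.6935

Write M_i for S''(x_i). With h_i = 1, 3, 3 and divided differences Δ_i = 12, -10/3, -1, the continuity of S' gives the tridiagonal system
  1·M_0 + 8·M_1 + 3·M_2 = 6(Δ_1 - Δ_0) = -92
  3·M_1 + 12·M_2 + 3·M_3 = 6(Δ_2 - Δ_1) = 14
Clamped end conditions give two more equations: 2h_0·M_0 + h_0·M_1 = 6(Δ_0 - S'(0)) = 90 and h_2·M_2 + 2h_2·M_3 = 6(S'(7) - Δ_2) = 21.
Solving the tridiagonal system: M_0 = 1717/31, M_1 = -644/31, M_2 = 583/93, M_3 = 34/93.
On [0, 1], with S_0(x) = a_0 + b_0·x + c_0·x² + d_0·x³: c_0 = M_0/2 = 1717/62, d_0 = (M_1 - M_0)/(6h_0) = -787/62, b_0 = Δ_0 - h_0(2M_0 + M_1)/6 = -3.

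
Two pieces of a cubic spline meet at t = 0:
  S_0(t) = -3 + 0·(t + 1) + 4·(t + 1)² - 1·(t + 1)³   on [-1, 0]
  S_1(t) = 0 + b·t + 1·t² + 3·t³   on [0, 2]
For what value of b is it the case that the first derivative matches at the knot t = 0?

S_0'(t) = 0 + 8·(t + 1) - 3·(t + 1)², so S_0'(0) = 5. On the right, S_1'(0) = b, so b = 5.

5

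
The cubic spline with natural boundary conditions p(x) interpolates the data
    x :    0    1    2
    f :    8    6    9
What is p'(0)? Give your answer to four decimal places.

Put σ_i = p'' at the i-th knot. Here h = (1, 1) and Δ = (-2, 3), so the interior equations h_(i-1)·σ_(i-1) + 2(h_(i-1)+h_i)·σ_i + h_i·σ_(i+1) = 6(Δ_i − Δ_(i-1)) read
  1·σ_0 + 4·σ_1 + 1·σ_2 = 6(Δ_1 - Δ_0) = 30
Natural end conditions: σ_0 = σ_2 = 0.
Forward elimination and back-substitution give σ_0 = 0, σ_1 = 15/2, σ_2 = 0.
On [0, 1], p'(x) = b_0 + 2c_0·x + 3d_0·x² with b_0 = Δ_0 - h_0(2σ_0 + σ_1)/6 = -13/4, c_0 = σ_0/2 = 0, d_0 = (σ_1 - σ_0)/(6h_0) = 5/4. So p'(0) = -13/4.

-3.2500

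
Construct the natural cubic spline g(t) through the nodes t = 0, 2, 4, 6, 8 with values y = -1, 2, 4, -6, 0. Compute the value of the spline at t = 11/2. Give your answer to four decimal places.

-4.1270

Write m_i for g''(x_i). With h_i = 2, 2, 2, 2 and divided differences Δ_i = 3/2, 1, -5, 3, the continuity of g' gives the tridiagonal system
  2·m_0 + 8·m_1 + 2·m_2 = 6(Δ_1 - Δ_0) = -3
  2·m_1 + 8·m_2 + 2·m_3 = 6(Δ_2 - Δ_1) = -36
  2·m_2 + 8·m_3 + 2·m_4 = 6(Δ_3 - Δ_2) = 48
Natural end conditions: m_0 = m_4 = 0.
Forward elimination and back-substitution give m_0 = 0, m_1 = 21/16, m_2 = -27/4, m_3 = 123/16, m_4 = 0.
On [4, 6], g(t) = 4 - 49/16·(t - 4) - 27/8·(t - 4)² + 77/64·(t - 4)³.
With (t - 4) = 3/2: g(11/2) = -2113/512.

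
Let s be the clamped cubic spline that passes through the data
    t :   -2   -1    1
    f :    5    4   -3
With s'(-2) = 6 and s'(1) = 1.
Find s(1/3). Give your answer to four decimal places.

Let M_i = s''(x_i). Step sizes h_i = 1, 2; slopes of the chords Δ_i = (y_(i+1) - y_i)/h_i = -1, -7/2.
  1·M_0 + 6·M_1 + 2·M_2 = 6(Δ_1 - Δ_0) = -15
Clamped end conditions give two more equations: 2h_0·M_0 + h_0·M_1 = 6(Δ_0 - s'(-2)) = -42 and h_1·M_1 + 2h_1·M_2 = 6(s'(1) - Δ_1) = 27.
Forward elimination and back-substitution give M_0 = -121/6, M_1 = -5/3, M_2 = 91/12.
On [-1, 1], s(t) = 4 - 59/12·(t + 1) - 5/6·(t + 1)² + 37/48·(t + 1)³.
With (t + 1) = 4/3: s(1/3) = -179/81.

-2.2099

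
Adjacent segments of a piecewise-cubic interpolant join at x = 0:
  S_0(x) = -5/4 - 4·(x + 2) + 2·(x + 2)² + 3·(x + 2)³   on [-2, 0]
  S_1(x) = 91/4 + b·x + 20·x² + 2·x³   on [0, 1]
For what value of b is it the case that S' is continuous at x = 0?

S_0'(x) = -4 + 4·(x + 2) + 9·(x + 2)², so S_0'(0) = 40. On the right, S_1'(0) = b, so b = 40.

40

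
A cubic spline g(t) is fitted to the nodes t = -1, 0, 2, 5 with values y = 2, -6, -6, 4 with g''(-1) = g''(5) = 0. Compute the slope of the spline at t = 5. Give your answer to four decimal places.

3.5476

Write σ_i for g''(x_i). With h_i = 1, 2, 3 and divided differences Δ_i = -8, 0, 10/3, the continuity of g' gives the tridiagonal system
  1·σ_0 + 6·σ_1 + 2·σ_2 = 6(Δ_1 - Δ_0) = 48
  2·σ_1 + 10·σ_2 + 3·σ_3 = 6(Δ_2 - Δ_1) = 20
Natural end conditions: σ_0 = σ_3 = 0.
Solving the tridiagonal system: σ_0 = 0, σ_1 = 55/7, σ_2 = 3/7, σ_3 = 0.
On [2, 5], g'(t) = b_2 + 2c_2·(t - 2) + 3d_2·(t - 2)² with b_2 = Δ_2 - h_2(2σ_2 + σ_3)/6 = 61/21, c_2 = σ_2/2 = 3/14, d_2 = (σ_3 - σ_2)/(6h_2) = -1/42. So g'(5) = 149/42.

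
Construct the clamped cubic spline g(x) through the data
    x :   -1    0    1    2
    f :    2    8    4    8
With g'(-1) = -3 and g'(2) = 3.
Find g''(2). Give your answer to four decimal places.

Let m_i = g''(x_i). Step sizes h_i = 1, 1, 1; slopes of the chords Δ_i = (y_(i+1) - y_i)/h_i = 6, -4, 4.
  1·m_0 + 4·m_1 + 1·m_2 = 6(Δ_1 - Δ_0) = -60
  1·m_1 + 4·m_2 + 1·m_3 = 6(Δ_2 - Δ_1) = 48
Clamped end conditions give two more equations: 2h_0·m_0 + h_0·m_1 = 6(Δ_0 - g'(-1)) = 54 and h_2·m_2 + 2h_2·m_3 = 6(g'(2) - Δ_2) = -6.
Solving: m_0 = 214/5, m_1 = -158/5, m_2 = 118/5, m_3 = -74/5.

-14.8000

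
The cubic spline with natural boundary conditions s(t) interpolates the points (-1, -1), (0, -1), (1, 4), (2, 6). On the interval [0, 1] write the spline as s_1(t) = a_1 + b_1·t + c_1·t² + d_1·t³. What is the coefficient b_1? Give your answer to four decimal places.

Put M_i = s'' at the i-th knot. Here h = (1, 1, 1) and Δ = (0, 5, 2), so the interior equations h_(i-1)·M_(i-1) + 2(h_(i-1)+h_i)·M_i + h_i·M_(i+1) = 6(Δ_i − Δ_(i-1)) read
  1·M_0 + 4·M_1 + 1·M_2 = 6(Δ_1 - Δ_0) = 30
  1·M_1 + 4·M_2 + 1·M_3 = 6(Δ_2 - Δ_1) = -18
Natural end conditions: M_0 = M_3 = 0.
Solving: M_0 = 0, M_1 = 46/5, M_2 = -34/5, M_3 = 0.
On [0, 1], with s_1(t) = a_1 + b_1·t + c_1·t² + d_1·t³: c_1 = M_1/2 = 23/5, d_1 = (M_2 - M_1)/(6h_1) = -8/3, b_1 = Δ_1 - h_1(2M_1 + M_2)/6 = 46/15.

3.0667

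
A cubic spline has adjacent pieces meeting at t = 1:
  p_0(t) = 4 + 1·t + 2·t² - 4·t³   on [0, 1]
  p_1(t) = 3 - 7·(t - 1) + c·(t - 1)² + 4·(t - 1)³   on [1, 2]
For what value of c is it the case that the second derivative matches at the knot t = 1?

p_0''(t) = 4 - 24·t, so p_0''(1) = -20. On the right, p_1''(1) = 2c, so c = -10.

-10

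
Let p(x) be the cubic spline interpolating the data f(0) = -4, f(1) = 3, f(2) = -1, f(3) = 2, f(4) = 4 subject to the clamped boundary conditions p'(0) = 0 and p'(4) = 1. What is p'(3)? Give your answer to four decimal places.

4.1250

Put M_i = p'' at the i-th knot. Here h = (1, 1, 1, 1) and Δ = (7, -4, 3, 2), so the interior equations h_(i-1)·M_(i-1) + 2(h_(i-1)+h_i)·M_i + h_i·M_(i+1) = 6(Δ_i − Δ_(i-1)) read
  1·M_0 + 4·M_1 + 1·M_2 = 6(Δ_1 - Δ_0) = -66
  1·M_1 + 4·M_2 + 1·M_3 = 6(Δ_2 - Δ_1) = 42
  1·M_2 + 4·M_3 + 1·M_4 = 6(Δ_3 - Δ_2) = -6
Clamped end conditions give two more equations: 2h_0·M_0 + h_0·M_1 = 6(Δ_0 - p'(0)) = 42 and h_3·M_3 + 2h_3·M_4 = 6(p'(4) - Δ_3) = -6.
Solving the tridiagonal system: M_0 = 145/4, M_1 = -61/2, M_2 = 79/4, M_3 = -13/2, M_4 = 1/4.
On [3, 4], p'(x) = b_3 + 2c_3·(x - 3) + 3d_3·(x - 3)² with b_3 = Δ_3 - h_3(2M_3 + M_4)/6 = 33/8, c_3 = M_3/2 = -13/4, d_3 = (M_4 - M_3)/(6h_3) = 9/8. So p'(3) = 33/8.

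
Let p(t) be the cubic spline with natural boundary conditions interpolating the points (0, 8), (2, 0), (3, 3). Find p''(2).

7

Let M_i = p''(x_i). Step sizes h_i = 2, 1; slopes of the chords Δ_i = (y_(i+1) - y_i)/h_i = -4, 3.
  2·M_0 + 6·M_1 + 1·M_2 = 6(Δ_1 - Δ_0) = 42
Natural end conditions: M_0 = M_2 = 0.
Hence M_0 = 0, M_1 = 7, M_2 = 0.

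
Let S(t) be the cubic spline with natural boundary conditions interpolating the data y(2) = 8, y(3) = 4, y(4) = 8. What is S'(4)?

6

Put M_i = S'' at the i-th knot. Here h = (1, 1) and Δ = (-4, 4), so the interior equations h_(i-1)·M_(i-1) + 2(h_(i-1)+h_i)·M_i + h_i·M_(i+1) = 6(Δ_i − Δ_(i-1)) read
  1·M_0 + 4·M_1 + 1·M_2 = 6(Δ_1 - Δ_0) = 48
Natural end conditions: M_0 = M_2 = 0.
Solving: M_0 = 0, M_1 = 12, M_2 = 0.
On [3, 4], S'(t) = b_1 + 2c_1·(t - 3) + 3d_1·(t - 3)² with b_1 = Δ_1 - h_1(2M_1 + M_2)/6 = 0, c_1 = M_1/2 = 6, d_1 = (M_2 - M_1)/(6h_1) = -2. So S'(4) = 6.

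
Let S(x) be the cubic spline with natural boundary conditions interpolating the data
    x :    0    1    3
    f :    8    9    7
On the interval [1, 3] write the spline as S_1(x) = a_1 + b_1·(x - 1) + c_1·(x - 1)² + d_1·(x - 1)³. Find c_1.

-1

Let M_i = S''(x_i). Step sizes h_i = 1, 2; slopes of the chords Δ_i = (y_(i+1) - y_i)/h_i = 1, -1.
  1·M_0 + 6·M_1 + 2·M_2 = 6(Δ_1 - Δ_0) = -12
Natural end conditions: M_0 = M_2 = 0.
Hence M_0 = 0, M_1 = -2, M_2 = 0.
On [1, 3], with S_1(x) = a_1 + b_1·(x - 1) + c_1·(x - 1)² + d_1·(x - 1)³: c_1 = M_1/2 = -1, d_1 = (M_2 - M_1)/(6h_1) = 1/6, b_1 = Δ_1 - h_1(2M_1 + M_2)/6 = 1/3.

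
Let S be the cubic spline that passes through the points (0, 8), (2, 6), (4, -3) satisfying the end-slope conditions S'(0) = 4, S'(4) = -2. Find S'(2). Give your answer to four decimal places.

-4.6250

With M_i denoting the second derivative at x_i, h_i = 2, 2, and Δ_i = (y_(i+1) − y_i)/h_i = -1, -9/2:
  2·M_0 + 8·M_1 + 2·M_2 = 6(Δ_1 - Δ_0) = -21
Clamped end conditions give two more equations: 2h_0·M_0 + h_0·M_1 = 6(Δ_0 - S'(0)) = -30 and h_1·M_1 + 2h_1·M_2 = 6(S'(4) - Δ_1) = 15.
Forward elimination and back-substitution give M_0 = -51/8, M_1 = -9/4, M_2 = 39/8.
On [2, 4], S'(x) = b_1 + 2c_1·(x - 2) + 3d_1·(x - 2)² with b_1 = Δ_1 - h_1(2M_1 + M_2)/6 = -37/8, c_1 = M_1/2 = -9/8, d_1 = (M_2 - M_1)/(6h_1) = 19/32. So S'(2) = -37/8.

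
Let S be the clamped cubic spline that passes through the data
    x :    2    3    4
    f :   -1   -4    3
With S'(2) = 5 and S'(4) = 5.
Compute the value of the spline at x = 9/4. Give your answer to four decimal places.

Put m_i = S'' at the i-th knot. Here h = (1, 1) and Δ = (-3, 7), so the interior equations h_(i-1)·m_(i-1) + 2(h_(i-1)+h_i)·m_i + h_i·m_(i+1) = 6(Δ_i − Δ_(i-1)) read
  1·m_0 + 4·m_1 + 1·m_2 = 6(Δ_1 - Δ_0) = 60
Clamped end conditions give two more equations: 2h_0·m_0 + h_0·m_1 = 6(Δ_0 - S'(2)) = -48 and h_1·m_1 + 2h_1·m_2 = 6(S'(4) - Δ_1) = -12.
Hence m_0 = -39, m_1 = 30, m_2 = -21.
On [2, 3], S(x) = -1 + 5·(x - 2) - 39/2·(x - 2)² + 23/2·(x - 2)³.
With (x - 2) = 1/4: S(9/4) = -101/128.

-0.7891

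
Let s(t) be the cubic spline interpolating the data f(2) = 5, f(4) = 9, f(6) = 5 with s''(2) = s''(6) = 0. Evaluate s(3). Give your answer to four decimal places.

7.7500

With m_i denoting the second derivative at x_i, h_i = 2, 2, and Δ_i = (y_(i+1) − y_i)/h_i = 2, -2:
  2·m_0 + 8·m_1 + 2·m_2 = 6(Δ_1 - Δ_0) = -24
Natural end conditions: m_0 = m_2 = 0.
Hence m_0 = 0, m_1 = -3, m_2 = 0.
On [2, 4], s(t) = 5 + 3·(t - 2) + 0·(t - 2)² - 1/4·(t - 2)³.
With (t - 2) = 1: s(3) = 31/4.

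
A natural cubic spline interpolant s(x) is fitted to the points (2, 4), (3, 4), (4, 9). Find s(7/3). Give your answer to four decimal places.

3.6296

Put σ_i = s'' at the i-th knot. Here h = (1, 1) and Δ = (0, 5), so the interior equations h_(i-1)·σ_(i-1) + 2(h_(i-1)+h_i)·σ_i + h_i·σ_(i+1) = 6(Δ_i − Δ_(i-1)) read
  1·σ_0 + 4·σ_1 + 1·σ_2 = 6(Δ_1 - Δ_0) = 30
Natural end conditions: σ_0 = σ_2 = 0.
Forward elimination and back-substitution give σ_0 = 0, σ_1 = 15/2, σ_2 = 0.
On [2, 3], s(x) = 4 - 5/4·(x - 2) + 0·(x - 2)² + 5/4·(x - 2)³.
With (x - 2) = 1/3: s(7/3) = 98/27.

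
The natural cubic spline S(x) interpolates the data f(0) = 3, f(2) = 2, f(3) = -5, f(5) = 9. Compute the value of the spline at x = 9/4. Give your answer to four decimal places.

Put M_i = S'' at the i-th knot. Here h = (2, 1, 2) and Δ = (-1/2, -7, 7), so the interior equations h_(i-1)·M_(i-1) + 2(h_(i-1)+h_i)·M_i + h_i·M_(i+1) = 6(Δ_i − Δ_(i-1)) read
  2·M_0 + 6·M_1 + 1·M_2 = 6(Δ_1 - Δ_0) = -39
  1·M_1 + 6·M_2 + 2·M_3 = 6(Δ_2 - Δ_1) = 84
Natural end conditions: M_0 = M_3 = 0.
Solving: M_0 = 0, M_1 = -318/35, M_2 = 543/35, M_3 = 0.
On [2, 3], S(x) = 2 - 459/70·(x - 2) - 159/35·(x - 2)² + 41/10·(x - 2)³.
With (x - 2) = 1/4: S(9/4) = 631/4480.

0.1408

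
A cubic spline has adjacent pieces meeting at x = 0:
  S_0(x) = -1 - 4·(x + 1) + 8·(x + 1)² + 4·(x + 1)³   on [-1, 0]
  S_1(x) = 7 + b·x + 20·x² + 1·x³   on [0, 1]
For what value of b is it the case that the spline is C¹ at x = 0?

S_0'(x) = -4 + 16·(x + 1) + 12·(x + 1)², so S_0'(0) = 24. On the right, S_1'(0) = b, so b = 24.

24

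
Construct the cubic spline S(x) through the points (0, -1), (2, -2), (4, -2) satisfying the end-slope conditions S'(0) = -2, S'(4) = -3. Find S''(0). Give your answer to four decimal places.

1.6250

Put M_i = S'' at the i-th knot. Here h = (2, 2) and Δ = (-1/2, 0), so the interior equations h_(i-1)·M_(i-1) + 2(h_(i-1)+h_i)·M_i + h_i·M_(i+1) = 6(Δ_i − Δ_(i-1)) read
  2·M_0 + 8·M_1 + 2·M_2 = 6(Δ_1 - Δ_0) = 3
Clamped end conditions give two more equations: 2h_0·M_0 + h_0·M_1 = 6(Δ_0 - S'(0)) = 9 and h_1·M_1 + 2h_1·M_2 = 6(S'(4) - Δ_1) = -18.
Hence M_0 = 13/8, M_1 = 5/4, M_2 = -41/8.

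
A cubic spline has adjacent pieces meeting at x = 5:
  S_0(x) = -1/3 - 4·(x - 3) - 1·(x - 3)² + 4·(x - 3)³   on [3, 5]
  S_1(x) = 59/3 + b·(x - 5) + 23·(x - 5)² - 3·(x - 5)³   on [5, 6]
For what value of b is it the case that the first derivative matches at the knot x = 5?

40

S_0'(x) = -4 - 2·(x - 3) + 12·(x - 3)², so S_0'(5) = 40. On the right, S_1'(5) = b, so b = 40.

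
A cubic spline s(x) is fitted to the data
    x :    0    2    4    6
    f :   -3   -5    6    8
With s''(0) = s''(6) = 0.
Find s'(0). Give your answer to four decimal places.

-3.0333

Write m_i for s''(x_i). With h_i = 2, 2, 2 and divided differences Δ_i = -1, 11/2, 1, the continuity of s' gives the tridiagonal system
  2·m_0 + 8·m_1 + 2·m_2 = 6(Δ_1 - Δ_0) = 39
  2·m_1 + 8·m_2 + 2·m_3 = 6(Δ_2 - Δ_1) = -27
Natural end conditions: m_0 = m_3 = 0.
Forward elimination and back-substitution give m_0 = 0, m_1 = 61/10, m_2 = -49/10, m_3 = 0.
On [0, 2], s'(x) = b_0 + 2c_0·x + 3d_0·x² with b_0 = Δ_0 - h_0(2m_0 + m_1)/6 = -91/30, c_0 = m_0/2 = 0, d_0 = (m_1 - m_0)/(6h_0) = 61/120. So s'(0) = -91/30.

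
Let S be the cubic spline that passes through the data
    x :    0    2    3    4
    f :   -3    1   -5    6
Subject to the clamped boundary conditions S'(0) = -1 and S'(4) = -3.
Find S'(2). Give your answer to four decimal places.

With m_i denoting the second derivative at x_i, h_i = 2, 1, 1, and Δ_i = (y_(i+1) − y_i)/h_i = 2, -6, 11:
  2·m_0 + 6·m_1 + 1·m_2 = 6(Δ_1 - Δ_0) = -48
  1·m_1 + 4·m_2 + 1·m_3 = 6(Δ_2 - Δ_1) = 102
Clamped end conditions give two more equations: 2h_0·m_0 + h_0·m_1 = 6(Δ_0 - S'(0)) = 18 and h_2·m_2 + 2h_2·m_3 = 6(S'(4) - Δ_2) = -84.
Hence m_0 = 164/11, m_1 = -229/11, m_2 = 518/11, m_3 = -721/11.
On [2, 3], S'(x) = b_1 + 2c_1·(x - 2) + 3d_1·(x - 2)² with b_1 = Δ_1 - h_1(2m_1 + m_2)/6 = -76/11, c_1 = m_1/2 = -229/22, d_1 = (m_2 - m_1)/(6h_1) = 249/22. So S'(2) = -76/11.

-6.9091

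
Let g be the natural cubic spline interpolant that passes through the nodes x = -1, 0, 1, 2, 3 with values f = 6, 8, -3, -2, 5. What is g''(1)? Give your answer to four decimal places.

Write σ_i for g''(x_i). With h_i = 1, 1, 1, 1 and divided differences Δ_i = 2, -11, 1, 7, the continuity of g' gives the tridiagonal system
  1·σ_0 + 4·σ_1 + 1·σ_2 = 6(Δ_1 - Δ_0) = -78
  1·σ_1 + 4·σ_2 + 1·σ_3 = 6(Δ_2 - Δ_1) = 72
  1·σ_2 + 4·σ_3 + 1·σ_4 = 6(Δ_3 - Δ_2) = 36
Natural end conditions: σ_0 = σ_4 = 0.
Solving the tridiagonal system: σ_0 = 0, σ_1 = -711/28, σ_2 = 165/7, σ_3 = 87/28, σ_4 = 0.

23.5714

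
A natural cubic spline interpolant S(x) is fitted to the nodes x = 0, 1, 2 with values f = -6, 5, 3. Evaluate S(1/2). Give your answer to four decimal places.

0.7188

With σ_i denoting the second derivative at x_i, h_i = 1, 1, and Δ_i = (y_(i+1) − y_i)/h_i = 11, -2:
  1·σ_0 + 4·σ_1 + 1·σ_2 = 6(Δ_1 - Δ_0) = -78
Natural end conditions: σ_0 = σ_2 = 0.
Solving the tridiagonal system: σ_0 = 0, σ_1 = -39/2, σ_2 = 0.
On [0, 1], S(x) = -6 + 57/4·x + 0·x² - 13/4·x³.
With x = 1/2: S(1/2) = 23/32.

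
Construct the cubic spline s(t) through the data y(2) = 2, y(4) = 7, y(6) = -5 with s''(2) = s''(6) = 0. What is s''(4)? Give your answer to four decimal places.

Write σ_i for s''(x_i). With h_i = 2, 2 and divided differences Δ_i = 5/2, -6, the continuity of s' gives the tridiagonal system
  2·σ_0 + 8·σ_1 + 2·σ_2 = 6(Δ_1 - Δ_0) = -51
Natural end conditions: σ_0 = σ_2 = 0.
Forward elimination and back-substitution give σ_0 = 0, σ_1 = -51/8, σ_2 = 0.

-6.3750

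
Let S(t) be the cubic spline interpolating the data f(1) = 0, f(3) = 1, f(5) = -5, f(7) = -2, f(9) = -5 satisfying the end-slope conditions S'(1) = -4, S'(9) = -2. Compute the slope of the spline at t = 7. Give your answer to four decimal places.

Write M_i for S''(x_i). With h_i = 2, 2, 2, 2 and divided differences Δ_i = 1/2, -3, 3/2, -3/2, the continuity of S' gives the tridiagonal system
  2·M_0 + 8·M_1 + 2·M_2 = 6(Δ_1 - Δ_0) = -21
  2·M_1 + 8·M_2 + 2·M_3 = 6(Δ_2 - Δ_1) = 27
  2·M_2 + 8·M_3 + 2·M_4 = 6(Δ_3 - Δ_2) = -18
Clamped end conditions give two more equations: 2h_0·M_0 + h_0·M_1 = 6(Δ_0 - S'(1)) = 27 and h_3·M_3 + 2h_3·M_4 = 6(S'(9) - Δ_3) = -3.
Solving the tridiagonal system: M_0 = 1129/112, M_1 = -373/56, M_2 = 97/16, M_3 = -229/56, M_4 = 145/112.
On [7, 9], S'(t) = b_3 + 2c_3·(t - 7) + 3d_3·(t - 7)² with b_3 = Δ_3 - h_3(2M_3 + M_4)/6 = 89/112, c_3 = M_3/2 = -229/112, d_3 = (M_4 - M_3)/(6h_3) = 201/448. So S'(7) = 89/112.

0.7946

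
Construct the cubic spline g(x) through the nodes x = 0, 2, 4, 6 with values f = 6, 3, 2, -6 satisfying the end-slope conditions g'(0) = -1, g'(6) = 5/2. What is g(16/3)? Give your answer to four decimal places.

-5.2494

With M_i denoting the second derivative at x_i, h_i = 2, 2, 2, and Δ_i = (y_(i+1) − y_i)/h_i = -3/2, -1/2, -4:
  2·M_0 + 8·M_1 + 2·M_2 = 6(Δ_1 - Δ_0) = 6
  2·M_1 + 8·M_2 + 2·M_3 = 6(Δ_2 - Δ_1) = -21
Clamped end conditions give two more equations: 2h_0·M_0 + h_0·M_1 = 6(Δ_0 - g'(0)) = -3 and h_2·M_2 + 2h_2·M_3 = 6(g'(6) - Δ_2) = 39.
Solving the tridiagonal system: M_0 = -67/30, M_1 = 89/30, M_2 = -199/30, M_3 = 196/15.
On [4, 6], g(x) = 2 - 59/15·(x - 4) - 199/60·(x - 4)² + 197/120·(x - 4)³.
With (x - 4) = 4/3: g(16/3) = -2126/405.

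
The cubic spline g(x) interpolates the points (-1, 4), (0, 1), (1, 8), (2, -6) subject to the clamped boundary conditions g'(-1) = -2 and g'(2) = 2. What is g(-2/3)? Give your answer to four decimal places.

With m_i denoting the second derivative at x_i, h_i = 1, 1, 1, and Δ_i = (y_(i+1) − y_i)/h_i = -3, 7, -14:
  1·m_0 + 4·m_1 + 1·m_2 = 6(Δ_1 - Δ_0) = 60
  1·m_1 + 4·m_2 + 1·m_3 = 6(Δ_2 - Δ_1) = -126
Clamped end conditions give two more equations: 2h_0·m_0 + h_0·m_1 = 6(Δ_0 - g'(-1)) = -6 and h_2·m_2 + 2h_2·m_3 = 6(g'(2) - Δ_2) = 96.
Solving the tridiagonal system: m_0 = -308/15, m_1 = 526/15, m_2 = -896/15, m_3 = 1168/15.
On [-1, 0], g(x) = 4 - 2·(x + 1) - 154/15·(x + 1)² + 139/15·(x + 1)³.
With (x + 1) = 1/3: g(-2/3) = 1027/405.

2.5358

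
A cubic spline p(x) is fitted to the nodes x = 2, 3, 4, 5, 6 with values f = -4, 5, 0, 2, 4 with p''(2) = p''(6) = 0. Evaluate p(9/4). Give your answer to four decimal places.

Let M_i = p''(x_i). Step sizes h_i = 1, 1, 1, 1; slopes of the chords Δ_i = (y_(i+1) - y_i)/h_i = 9, -5, 2, 2.
  1·M_0 + 4·M_1 + 1·M_2 = 6(Δ_1 - Δ_0) = -84
  1·M_1 + 4·M_2 + 1·M_3 = 6(Δ_2 - Δ_1) = 42
  1·M_2 + 4·M_3 + 1·M_4 = 6(Δ_3 - Δ_2) = 0
Natural end conditions: M_0 = M_4 = 0.
Solving the tridiagonal system: M_0 = 0, M_1 = -51/2, M_2 = 18, M_3 = -9/2, M_4 = 0.
On [2, 3], p(x) = -4 + 53/4·(x - 2) + 0·(x - 2)² - 17/4·(x - 2)³.
With (x - 2) = 1/4: p(9/4) = -193/256.

-0.7539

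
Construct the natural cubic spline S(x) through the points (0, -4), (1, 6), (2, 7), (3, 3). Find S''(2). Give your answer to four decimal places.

Write M_i for S''(x_i). With h_i = 1, 1, 1 and divided differences Δ_i = 10, 1, -4, the continuity of S' gives the tridiagonal system
  1·M_0 + 4·M_1 + 1·M_2 = 6(Δ_1 - Δ_0) = -54
  1·M_1 + 4·M_2 + 1·M_3 = 6(Δ_2 - Δ_1) = -30
Natural end conditions: M_0 = M_3 = 0.
Solving: M_0 = 0, M_1 = -62/5, M_2 = -22/5, M_3 = 0.

-4.4000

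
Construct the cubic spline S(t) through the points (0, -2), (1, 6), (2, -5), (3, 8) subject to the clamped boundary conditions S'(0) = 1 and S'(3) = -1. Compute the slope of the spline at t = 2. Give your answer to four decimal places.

2.5333

Let M_i = S''(x_i). Step sizes h_i = 1, 1, 1; slopes of the chords Δ_i = (y_(i+1) - y_i)/h_i = 8, -11, 13.
  1·M_0 + 4·M_1 + 1·M_2 = 6(Δ_1 - Δ_0) = -114
  1·M_1 + 4·M_2 + 1·M_3 = 6(Δ_2 - Δ_1) = 144
Clamped end conditions give two more equations: 2h_0·M_0 + h_0·M_1 = 6(Δ_0 - S'(0)) = 42 and h_2·M_2 + 2h_2·M_3 = 6(S'(3) - Δ_2) = -84.
Hence M_0 = 754/15, M_1 = -878/15, M_2 = 1048/15, M_3 = -1154/15.
On [2, 3], S'(t) = b_2 + 2c_2·(t - 2) + 3d_2·(t - 2)² with b_2 = Δ_2 - h_2(2M_2 + M_3)/6 = 38/15, c_2 = M_2/2 = 524/15, d_2 = (M_3 - M_2)/(6h_2) = -367/15. So S'(2) = 38/15.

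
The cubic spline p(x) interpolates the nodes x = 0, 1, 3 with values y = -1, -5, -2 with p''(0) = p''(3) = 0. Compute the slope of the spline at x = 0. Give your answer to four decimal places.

-4.9167

Put σ_i = p'' at the i-th knot. Here h = (1, 2) and Δ = (-4, 3/2), so the interior equations h_(i-1)·σ_(i-1) + 2(h_(i-1)+h_i)·σ_i + h_i·σ_(i+1) = 6(Δ_i − Δ_(i-1)) read
  1·σ_0 + 6·σ_1 + 2·σ_2 = 6(Δ_1 - Δ_0) = 33
Natural end conditions: σ_0 = σ_2 = 0.
Solving: σ_0 = 0, σ_1 = 11/2, σ_2 = 0.
On [0, 1], p'(x) = b_0 + 2c_0·x + 3d_0·x² with b_0 = Δ_0 - h_0(2σ_0 + σ_1)/6 = -59/12, c_0 = σ_0/2 = 0, d_0 = (σ_1 - σ_0)/(6h_0) = 11/12. So p'(0) = -59/12.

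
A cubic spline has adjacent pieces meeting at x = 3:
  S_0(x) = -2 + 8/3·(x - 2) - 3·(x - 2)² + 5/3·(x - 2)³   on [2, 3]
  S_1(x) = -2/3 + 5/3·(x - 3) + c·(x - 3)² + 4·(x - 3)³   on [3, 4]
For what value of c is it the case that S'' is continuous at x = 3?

S_0''(x) = -6 + 10·(x - 2), so S_0''(3) = 4. On the right, S_1''(3) = 2c, so c = 2.

2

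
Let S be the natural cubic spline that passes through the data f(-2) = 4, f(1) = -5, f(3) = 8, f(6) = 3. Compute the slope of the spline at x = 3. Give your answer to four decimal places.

Let σ_i = S''(x_i). Step sizes h_i = 3, 2, 3; slopes of the chords Δ_i = (y_(i+1) - y_i)/h_i = -3, 13/2, -5/3.
  3·σ_0 + 10·σ_1 + 2·σ_2 = 6(Δ_1 - Δ_0) = 57
  2·σ_1 + 10·σ_2 + 3·σ_3 = 6(Δ_2 - Δ_1) = -49
Natural end conditions: σ_0 = σ_3 = 0.
Solving the tridiagonal system: σ_0 = 0, σ_1 = 167/24, σ_2 = -151/24, σ_3 = 0.
On [3, 6], S'(x) = b_2 + 2c_2·(x - 3) + 3d_2·(x - 3)² with b_2 = Δ_2 - h_2(2σ_2 + σ_3)/6 = 37/8, c_2 = σ_2/2 = -151/48, d_2 = (σ_3 - σ_2)/(6h_2) = 151/432. So S'(3) = 37/8.

4.6250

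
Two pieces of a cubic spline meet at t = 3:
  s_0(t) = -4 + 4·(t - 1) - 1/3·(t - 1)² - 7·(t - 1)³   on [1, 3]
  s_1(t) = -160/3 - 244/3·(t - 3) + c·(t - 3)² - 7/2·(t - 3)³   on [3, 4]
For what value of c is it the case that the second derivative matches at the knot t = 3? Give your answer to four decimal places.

s_0''(t) = -2/3 - 42·(t - 1), so s_0''(3) = -254/3. On the right, s_1''(3) = 2c, so c = -127/3.

-42.3333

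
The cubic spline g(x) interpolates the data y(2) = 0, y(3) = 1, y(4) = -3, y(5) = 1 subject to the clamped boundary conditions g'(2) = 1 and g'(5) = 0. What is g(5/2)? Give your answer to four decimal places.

Let m_i = g''(x_i). Step sizes h_i = 1, 1, 1; slopes of the chords Δ_i = (y_(i+1) - y_i)/h_i = 1, -4, 4.
  1·m_0 + 4·m_1 + 1·m_2 = 6(Δ_1 - Δ_0) = -30
  1·m_1 + 4·m_2 + 1·m_3 = 6(Δ_2 - Δ_1) = 48
Clamped end conditions give two more equations: 2h_0·m_0 + h_0·m_1 = 6(Δ_0 - g'(2)) = 0 and h_2·m_2 + 2h_2·m_3 = 6(g'(5) - Δ_2) = -24.
Solving the tridiagonal system: m_0 = 22/3, m_1 = -44/3, m_2 = 64/3, m_3 = -68/3.
On [2, 3], g(x) = 0 + 1·(x - 2) + 11/3·(x - 2)² - 11/3·(x - 2)³.
With (x - 2) = 1/2: g(5/2) = 23/24.

0.9583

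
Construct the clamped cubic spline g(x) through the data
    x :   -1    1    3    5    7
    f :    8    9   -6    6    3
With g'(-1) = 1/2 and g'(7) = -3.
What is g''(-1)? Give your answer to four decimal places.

5.6429

With σ_i denoting the second derivative at x_i, h_i = 2, 2, 2, 2, and Δ_i = (y_(i+1) − y_i)/h_i = 1/2, -15/2, 6, -3/2:
  2·σ_0 + 8·σ_1 + 2·σ_2 = 6(Δ_1 - Δ_0) = -48
  2·σ_1 + 8·σ_2 + 2·σ_3 = 6(Δ_2 - Δ_1) = 81
  2·σ_2 + 8·σ_3 + 2·σ_4 = 6(Δ_3 - Δ_2) = -45
Clamped end conditions give two more equations: 2h_0·σ_0 + h_0·σ_1 = 6(Δ_0 - g'(-1)) = 0 and h_3·σ_3 + 2h_3·σ_4 = 6(g'(7) - Δ_3) = -9.
Solving: σ_0 = 79/14, σ_1 = -79/7, σ_2 = 31/2, σ_3 = -143/14, σ_4 = 20/7.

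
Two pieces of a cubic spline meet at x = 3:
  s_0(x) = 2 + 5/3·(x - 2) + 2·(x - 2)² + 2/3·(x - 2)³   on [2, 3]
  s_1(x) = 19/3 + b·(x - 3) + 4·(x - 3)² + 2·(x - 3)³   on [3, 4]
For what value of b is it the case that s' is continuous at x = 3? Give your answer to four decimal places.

7.6667

s_0'(x) = 5/3 + 4·(x - 2) + 2·(x - 2)², so s_0'(3) = 23/3. On the right, s_1'(3) = b, so b = 23/3.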